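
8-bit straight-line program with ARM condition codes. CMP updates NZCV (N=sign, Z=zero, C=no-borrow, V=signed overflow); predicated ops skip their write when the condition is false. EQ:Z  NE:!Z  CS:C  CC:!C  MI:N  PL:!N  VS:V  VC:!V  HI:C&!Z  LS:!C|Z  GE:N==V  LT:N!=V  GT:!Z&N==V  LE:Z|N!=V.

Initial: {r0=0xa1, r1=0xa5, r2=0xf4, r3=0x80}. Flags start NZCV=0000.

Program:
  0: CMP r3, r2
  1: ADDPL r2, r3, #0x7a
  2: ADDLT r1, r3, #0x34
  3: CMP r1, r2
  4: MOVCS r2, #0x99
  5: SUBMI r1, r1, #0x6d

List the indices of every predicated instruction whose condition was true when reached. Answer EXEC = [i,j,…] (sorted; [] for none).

EXEC = [2,5]

[0] flags=1000 → (cmp)
[1] flags=1000 PL?F → skip
[2] flags=1000 LT?T → r1=0xb4
[3] flags=1000 → (cmp)
[4] flags=1000 CS?F → skip
[5] flags=1000 MI?T → r1=0x47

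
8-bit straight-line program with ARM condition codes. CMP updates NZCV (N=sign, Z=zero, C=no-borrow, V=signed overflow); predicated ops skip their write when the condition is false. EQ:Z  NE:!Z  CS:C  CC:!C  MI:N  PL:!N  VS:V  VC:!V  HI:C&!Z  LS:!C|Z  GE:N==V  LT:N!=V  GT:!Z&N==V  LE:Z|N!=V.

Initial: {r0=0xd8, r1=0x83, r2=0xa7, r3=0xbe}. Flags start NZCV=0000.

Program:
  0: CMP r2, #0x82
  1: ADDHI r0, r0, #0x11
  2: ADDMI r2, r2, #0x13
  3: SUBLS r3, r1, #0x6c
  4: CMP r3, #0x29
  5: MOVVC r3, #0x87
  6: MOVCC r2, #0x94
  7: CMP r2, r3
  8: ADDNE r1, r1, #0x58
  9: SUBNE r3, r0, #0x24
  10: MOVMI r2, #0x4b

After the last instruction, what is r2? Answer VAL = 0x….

VAL = 0xa7

0: ✓ CMP  NZCV=0010
1: ✓ ADDHI  r0←0xe9
2: · ADDMI
3: · SUBLS
4: ✓ CMP  NZCV=1010
5: ✓ MOVVC  r3←0x87
6: · MOVCC
7: ✓ CMP  NZCV=0010
8: ✓ ADDNE  r1←0xdb
9: ✓ SUBNE  r3←0xc5
10: · MOVMI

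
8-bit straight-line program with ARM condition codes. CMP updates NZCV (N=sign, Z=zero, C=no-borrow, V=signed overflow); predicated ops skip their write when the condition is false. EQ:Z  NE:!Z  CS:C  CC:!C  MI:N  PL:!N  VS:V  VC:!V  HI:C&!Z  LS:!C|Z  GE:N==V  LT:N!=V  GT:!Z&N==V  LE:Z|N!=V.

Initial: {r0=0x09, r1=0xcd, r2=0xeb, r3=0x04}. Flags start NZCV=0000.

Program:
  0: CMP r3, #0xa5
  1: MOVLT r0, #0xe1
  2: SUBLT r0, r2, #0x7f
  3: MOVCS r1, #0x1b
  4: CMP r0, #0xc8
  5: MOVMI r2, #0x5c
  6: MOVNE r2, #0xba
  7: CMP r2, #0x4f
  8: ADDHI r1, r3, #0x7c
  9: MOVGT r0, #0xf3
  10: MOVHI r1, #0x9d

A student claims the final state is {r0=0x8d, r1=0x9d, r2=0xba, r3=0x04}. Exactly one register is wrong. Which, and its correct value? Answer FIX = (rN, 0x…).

FIX = (r0, 0x09)

0: ✓ CMP  NZCV=0000
1: · MOVLT
2: · SUBLT
3: · MOVCS
4: ✓ CMP  NZCV=0000
5: · MOVMI
6: ✓ MOVNE  r2←0xba
7: ✓ CMP  NZCV=0011
8: ✓ ADDHI  r1←0x80
9: · MOVGT
10: ✓ MOVHI  r1←0x9d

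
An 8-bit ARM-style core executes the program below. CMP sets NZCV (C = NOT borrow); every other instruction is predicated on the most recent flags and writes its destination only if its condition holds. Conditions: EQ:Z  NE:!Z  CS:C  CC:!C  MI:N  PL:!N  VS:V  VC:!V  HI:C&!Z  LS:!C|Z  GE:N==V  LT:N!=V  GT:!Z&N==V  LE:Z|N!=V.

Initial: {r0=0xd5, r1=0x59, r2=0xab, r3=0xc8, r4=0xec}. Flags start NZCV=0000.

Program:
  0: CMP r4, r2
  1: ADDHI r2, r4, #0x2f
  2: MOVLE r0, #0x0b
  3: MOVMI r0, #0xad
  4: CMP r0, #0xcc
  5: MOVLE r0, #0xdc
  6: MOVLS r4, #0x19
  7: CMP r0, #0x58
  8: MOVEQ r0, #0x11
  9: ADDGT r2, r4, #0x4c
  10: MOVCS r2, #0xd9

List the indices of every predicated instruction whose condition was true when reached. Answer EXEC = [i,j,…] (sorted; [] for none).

[0] flags=0010 → (cmp)
[1] flags=0010 HI?T → r2=0x1b
[2] flags=0010 LE?F → skip
[3] flags=0010 MI?F → skip
[4] flags=0010 → (cmp)
[5] flags=0010 LE?F → skip
[6] flags=0010 LS?F → skip
[7] flags=0011 → (cmp)
[8] flags=0011 EQ?F → skip
[9] flags=0011 GT?F → skip
[10] flags=0011 CS?T → r2=0xd9

EXEC = [1,10]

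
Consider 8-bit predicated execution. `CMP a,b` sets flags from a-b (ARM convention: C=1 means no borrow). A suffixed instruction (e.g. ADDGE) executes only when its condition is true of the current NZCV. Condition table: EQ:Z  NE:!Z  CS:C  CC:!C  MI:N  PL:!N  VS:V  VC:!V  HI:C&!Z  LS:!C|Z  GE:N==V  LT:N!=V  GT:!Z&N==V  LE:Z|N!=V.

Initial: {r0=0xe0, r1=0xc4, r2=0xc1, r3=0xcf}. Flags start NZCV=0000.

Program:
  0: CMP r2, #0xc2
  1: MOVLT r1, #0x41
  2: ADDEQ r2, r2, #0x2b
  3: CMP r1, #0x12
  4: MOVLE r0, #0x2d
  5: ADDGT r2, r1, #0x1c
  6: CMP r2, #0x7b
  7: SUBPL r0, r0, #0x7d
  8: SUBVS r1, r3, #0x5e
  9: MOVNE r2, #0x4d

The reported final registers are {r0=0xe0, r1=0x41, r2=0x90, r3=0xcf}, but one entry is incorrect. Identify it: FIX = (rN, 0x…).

FIX = (r2, 0x4d)

0: ✓ CMP  NZCV=1000
1: ✓ MOVLT  r1←0x41
2: · ADDEQ
3: ✓ CMP  NZCV=0010
4: · MOVLE
5: ✓ ADDGT  r2←0x5d
6: ✓ CMP  NZCV=1000
7: · SUBPL
8: · SUBVS
9: ✓ MOVNE  r2←0x4d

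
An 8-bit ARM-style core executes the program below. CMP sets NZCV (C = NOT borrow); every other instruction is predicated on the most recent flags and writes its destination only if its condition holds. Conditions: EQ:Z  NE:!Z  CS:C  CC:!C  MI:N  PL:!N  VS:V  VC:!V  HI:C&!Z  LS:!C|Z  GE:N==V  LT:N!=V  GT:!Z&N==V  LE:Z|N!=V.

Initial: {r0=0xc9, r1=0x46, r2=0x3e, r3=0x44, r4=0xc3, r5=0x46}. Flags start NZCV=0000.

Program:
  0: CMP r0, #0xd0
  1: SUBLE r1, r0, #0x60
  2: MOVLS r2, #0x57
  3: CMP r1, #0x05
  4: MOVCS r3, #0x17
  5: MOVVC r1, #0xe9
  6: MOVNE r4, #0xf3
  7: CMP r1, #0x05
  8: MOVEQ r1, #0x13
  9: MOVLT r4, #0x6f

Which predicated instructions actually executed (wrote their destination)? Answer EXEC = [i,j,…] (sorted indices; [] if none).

0: ✓ CMP  NZCV=1000
1: ✓ SUBLE  r1←0x69
2: ✓ MOVLS  r2←0x57
3: ✓ CMP  NZCV=0010
4: ✓ MOVCS  r3←0x17
5: ✓ MOVVC  r1←0xe9
6: ✓ MOVNE  r4←0xf3
7: ✓ CMP  NZCV=1010
8: · MOVEQ
9: ✓ MOVLT  r4←0x6f

EXEC = [1,2,4,5,6,9]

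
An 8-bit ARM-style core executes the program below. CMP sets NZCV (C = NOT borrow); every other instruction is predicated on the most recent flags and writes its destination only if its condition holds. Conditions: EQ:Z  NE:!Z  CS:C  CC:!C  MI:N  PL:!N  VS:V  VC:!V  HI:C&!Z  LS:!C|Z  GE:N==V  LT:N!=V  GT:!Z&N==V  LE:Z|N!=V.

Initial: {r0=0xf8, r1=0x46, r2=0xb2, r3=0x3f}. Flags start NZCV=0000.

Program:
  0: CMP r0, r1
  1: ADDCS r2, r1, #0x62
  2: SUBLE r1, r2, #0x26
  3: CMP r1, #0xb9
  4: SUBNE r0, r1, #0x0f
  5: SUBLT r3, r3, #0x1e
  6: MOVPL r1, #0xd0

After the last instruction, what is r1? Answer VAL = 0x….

0: ✓ CMP  NZCV=1010
1: ✓ ADDCS  r2←0xa8
2: ✓ SUBLE  r1←0x82
3: ✓ CMP  NZCV=1000
4: ✓ SUBNE  r0←0x73
5: ✓ SUBLT  r3←0x21
6: · MOVPL

VAL = 0x82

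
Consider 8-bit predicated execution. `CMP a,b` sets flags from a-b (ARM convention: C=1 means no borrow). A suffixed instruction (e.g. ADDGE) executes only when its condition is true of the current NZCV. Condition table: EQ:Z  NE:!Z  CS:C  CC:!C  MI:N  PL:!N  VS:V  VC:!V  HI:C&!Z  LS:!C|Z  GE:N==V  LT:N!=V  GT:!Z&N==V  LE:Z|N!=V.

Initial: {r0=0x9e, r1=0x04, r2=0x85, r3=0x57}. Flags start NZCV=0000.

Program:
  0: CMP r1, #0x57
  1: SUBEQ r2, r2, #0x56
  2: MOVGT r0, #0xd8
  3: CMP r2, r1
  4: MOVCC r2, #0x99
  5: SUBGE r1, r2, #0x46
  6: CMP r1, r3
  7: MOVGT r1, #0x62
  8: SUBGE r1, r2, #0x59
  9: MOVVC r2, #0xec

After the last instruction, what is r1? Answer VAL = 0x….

[0] flags=1000 → (cmp)
[1] flags=1000 EQ?F → skip
[2] flags=1000 GT?F → skip
[3] flags=1010 → (cmp)
[4] flags=1010 CC?F → skip
[5] flags=1010 GE?F → skip
[6] flags=1000 → (cmp)
[7] flags=1000 GT?F → skip
[8] flags=1000 GE?F → skip
[9] flags=1000 VC?T → r2=0xec

VAL = 0x04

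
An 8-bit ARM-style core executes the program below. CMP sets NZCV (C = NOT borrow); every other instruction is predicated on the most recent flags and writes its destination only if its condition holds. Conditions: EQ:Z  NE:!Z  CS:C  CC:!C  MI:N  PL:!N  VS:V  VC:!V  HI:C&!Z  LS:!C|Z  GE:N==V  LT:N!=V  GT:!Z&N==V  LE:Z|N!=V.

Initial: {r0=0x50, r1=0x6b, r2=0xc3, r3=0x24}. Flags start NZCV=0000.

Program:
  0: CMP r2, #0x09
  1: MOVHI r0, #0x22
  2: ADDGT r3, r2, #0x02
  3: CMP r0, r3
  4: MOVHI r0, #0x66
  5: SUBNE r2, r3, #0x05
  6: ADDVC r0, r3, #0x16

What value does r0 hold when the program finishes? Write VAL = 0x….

[0] flags=1010 → (cmp)
[1] flags=1010 HI?T → r0=0x22
[2] flags=1010 GT?F → skip
[3] flags=1000 → (cmp)
[4] flags=1000 HI?F → skip
[5] flags=1000 NE?T → r2=0x1f
[6] flags=1000 VC?T → r0=0x3a

VAL = 0x3a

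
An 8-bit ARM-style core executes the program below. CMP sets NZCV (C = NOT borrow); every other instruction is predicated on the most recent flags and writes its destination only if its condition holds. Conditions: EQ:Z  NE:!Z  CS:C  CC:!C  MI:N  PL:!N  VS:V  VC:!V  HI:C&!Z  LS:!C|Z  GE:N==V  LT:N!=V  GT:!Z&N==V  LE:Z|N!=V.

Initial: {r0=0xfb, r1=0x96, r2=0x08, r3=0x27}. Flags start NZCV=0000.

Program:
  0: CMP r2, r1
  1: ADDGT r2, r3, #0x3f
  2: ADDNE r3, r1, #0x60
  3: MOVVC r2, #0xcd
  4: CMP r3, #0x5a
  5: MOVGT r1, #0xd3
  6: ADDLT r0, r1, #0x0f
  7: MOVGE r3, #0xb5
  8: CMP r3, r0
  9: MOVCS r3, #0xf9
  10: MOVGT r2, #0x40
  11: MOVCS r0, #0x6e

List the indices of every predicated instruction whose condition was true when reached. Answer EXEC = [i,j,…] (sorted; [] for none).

EXEC = [1,2,3,6,9,10,11]

0: ✓ CMP  NZCV=0000
1: ✓ ADDGT  r2←0x66
2: ✓ ADDNE  r3←0xf6
3: ✓ MOVVC  r2←0xcd
4: ✓ CMP  NZCV=1010
5: · MOVGT
6: ✓ ADDLT  r0←0xa5
7: · MOVGE
8: ✓ CMP  NZCV=0010
9: ✓ MOVCS  r3←0xf9
10: ✓ MOVGT  r2←0x40
11: ✓ MOVCS  r0←0x6e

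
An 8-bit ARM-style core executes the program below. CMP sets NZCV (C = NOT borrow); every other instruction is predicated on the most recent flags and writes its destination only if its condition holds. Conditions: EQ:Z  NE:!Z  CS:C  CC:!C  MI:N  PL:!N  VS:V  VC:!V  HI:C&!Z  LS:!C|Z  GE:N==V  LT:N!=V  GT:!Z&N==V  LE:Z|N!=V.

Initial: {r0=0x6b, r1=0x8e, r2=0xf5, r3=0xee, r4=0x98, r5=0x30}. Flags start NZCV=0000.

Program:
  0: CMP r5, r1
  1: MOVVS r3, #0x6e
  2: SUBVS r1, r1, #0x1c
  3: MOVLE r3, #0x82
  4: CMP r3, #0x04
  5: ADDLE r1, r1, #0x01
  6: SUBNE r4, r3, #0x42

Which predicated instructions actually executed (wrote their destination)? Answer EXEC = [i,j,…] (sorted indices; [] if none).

EXEC = [1,2,6]

[0] flags=1001 → (cmp)
[1] flags=1001 VS?T → r3=0x6e
[2] flags=1001 VS?T → r1=0x72
[3] flags=1001 LE?F → skip
[4] flags=0010 → (cmp)
[5] flags=0010 LE?F → skip
[6] flags=0010 NE?T → r4=0x2c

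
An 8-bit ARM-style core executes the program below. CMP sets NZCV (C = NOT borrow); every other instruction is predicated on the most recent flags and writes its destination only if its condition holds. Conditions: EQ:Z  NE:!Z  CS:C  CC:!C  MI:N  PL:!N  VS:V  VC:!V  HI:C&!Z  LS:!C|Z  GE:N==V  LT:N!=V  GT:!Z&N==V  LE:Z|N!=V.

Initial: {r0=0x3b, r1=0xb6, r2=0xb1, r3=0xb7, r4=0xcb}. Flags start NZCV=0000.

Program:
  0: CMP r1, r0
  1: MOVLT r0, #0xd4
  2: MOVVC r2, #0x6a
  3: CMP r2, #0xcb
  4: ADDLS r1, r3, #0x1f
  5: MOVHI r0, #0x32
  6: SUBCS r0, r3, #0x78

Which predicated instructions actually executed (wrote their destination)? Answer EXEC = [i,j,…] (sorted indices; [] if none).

EXEC = [1,4]

0: ✓ CMP  NZCV=0011
1: ✓ MOVLT  r0←0xd4
2: · MOVVC
3: ✓ CMP  NZCV=1000
4: ✓ ADDLS  r1←0xd6
5: · MOVHI
6: · SUBCS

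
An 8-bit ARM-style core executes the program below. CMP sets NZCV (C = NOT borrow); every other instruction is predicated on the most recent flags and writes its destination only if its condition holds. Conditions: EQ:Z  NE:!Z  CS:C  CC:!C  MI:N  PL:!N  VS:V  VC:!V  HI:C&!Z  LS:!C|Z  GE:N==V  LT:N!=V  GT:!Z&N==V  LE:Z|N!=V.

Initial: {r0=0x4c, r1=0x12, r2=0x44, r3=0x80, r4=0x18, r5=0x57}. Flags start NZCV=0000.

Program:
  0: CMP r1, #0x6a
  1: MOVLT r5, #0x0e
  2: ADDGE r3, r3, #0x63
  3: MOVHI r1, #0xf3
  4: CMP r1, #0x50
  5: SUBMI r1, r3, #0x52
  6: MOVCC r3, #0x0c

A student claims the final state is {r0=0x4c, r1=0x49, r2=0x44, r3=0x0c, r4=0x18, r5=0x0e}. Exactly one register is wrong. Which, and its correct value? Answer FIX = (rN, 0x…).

0: ✓ CMP  NZCV=1000
1: ✓ MOVLT  r5←0x0e
2: · ADDGE
3: · MOVHI
4: ✓ CMP  NZCV=1000
5: ✓ SUBMI  r1←0x2e
6: ✓ MOVCC  r3←0x0c

FIX = (r1, 0x2e)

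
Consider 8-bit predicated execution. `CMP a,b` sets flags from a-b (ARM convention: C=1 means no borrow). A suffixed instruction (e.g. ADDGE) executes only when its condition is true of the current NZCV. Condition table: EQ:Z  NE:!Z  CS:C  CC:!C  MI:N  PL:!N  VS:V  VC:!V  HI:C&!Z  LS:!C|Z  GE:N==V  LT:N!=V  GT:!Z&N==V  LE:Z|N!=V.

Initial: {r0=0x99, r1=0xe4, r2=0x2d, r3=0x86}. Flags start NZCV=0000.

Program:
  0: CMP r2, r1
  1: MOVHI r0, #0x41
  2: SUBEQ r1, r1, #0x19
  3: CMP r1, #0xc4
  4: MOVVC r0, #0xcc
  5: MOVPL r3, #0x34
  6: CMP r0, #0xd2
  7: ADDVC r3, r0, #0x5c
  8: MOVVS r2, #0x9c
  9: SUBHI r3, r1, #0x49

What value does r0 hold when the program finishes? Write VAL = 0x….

VAL = 0xcc

[0] flags=0000 → (cmp)
[1] flags=0000 HI?F → skip
[2] flags=0000 EQ?F → skip
[3] flags=0010 → (cmp)
[4] flags=0010 VC?T → r0=0xcc
[5] flags=0010 PL?T → r3=0x34
[6] flags=1000 → (cmp)
[7] flags=1000 VC?T → r3=0x28
[8] flags=1000 VS?F → skip
[9] flags=1000 HI?F → skip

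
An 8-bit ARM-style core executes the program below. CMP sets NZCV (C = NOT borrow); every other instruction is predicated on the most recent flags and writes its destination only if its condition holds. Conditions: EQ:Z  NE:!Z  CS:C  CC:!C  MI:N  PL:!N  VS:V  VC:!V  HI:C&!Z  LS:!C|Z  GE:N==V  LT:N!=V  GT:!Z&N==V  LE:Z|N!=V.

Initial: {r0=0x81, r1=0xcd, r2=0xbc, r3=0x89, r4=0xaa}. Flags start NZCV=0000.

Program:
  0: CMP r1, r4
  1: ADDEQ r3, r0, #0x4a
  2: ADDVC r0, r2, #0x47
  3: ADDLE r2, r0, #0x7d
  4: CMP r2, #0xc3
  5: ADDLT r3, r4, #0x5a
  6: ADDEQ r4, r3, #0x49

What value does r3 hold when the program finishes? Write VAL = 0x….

0: ✓ CMP  NZCV=0010
1: · ADDEQ
2: ✓ ADDVC  r0←0x03
3: · ADDLE
4: ✓ CMP  NZCV=1000
5: ✓ ADDLT  r3←0x04
6: · ADDEQ

VAL = 0x04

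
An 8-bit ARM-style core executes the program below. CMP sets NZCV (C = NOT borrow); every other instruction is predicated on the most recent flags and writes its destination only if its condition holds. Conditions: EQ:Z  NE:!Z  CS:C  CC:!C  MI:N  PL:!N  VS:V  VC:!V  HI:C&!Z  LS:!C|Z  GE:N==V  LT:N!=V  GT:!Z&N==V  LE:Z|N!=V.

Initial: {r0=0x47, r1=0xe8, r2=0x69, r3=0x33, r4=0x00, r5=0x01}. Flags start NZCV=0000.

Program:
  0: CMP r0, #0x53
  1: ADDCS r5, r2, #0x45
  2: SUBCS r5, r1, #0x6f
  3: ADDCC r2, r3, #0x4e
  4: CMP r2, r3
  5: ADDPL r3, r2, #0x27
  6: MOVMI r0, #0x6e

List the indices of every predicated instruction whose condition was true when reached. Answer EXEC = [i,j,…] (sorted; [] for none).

EXEC = [3,5]

0: ✓ CMP  NZCV=1000
1: · ADDCS
2: · SUBCS
3: ✓ ADDCC  r2←0x81
4: ✓ CMP  NZCV=0011
5: ✓ ADDPL  r3←0xa8
6: · MOVMI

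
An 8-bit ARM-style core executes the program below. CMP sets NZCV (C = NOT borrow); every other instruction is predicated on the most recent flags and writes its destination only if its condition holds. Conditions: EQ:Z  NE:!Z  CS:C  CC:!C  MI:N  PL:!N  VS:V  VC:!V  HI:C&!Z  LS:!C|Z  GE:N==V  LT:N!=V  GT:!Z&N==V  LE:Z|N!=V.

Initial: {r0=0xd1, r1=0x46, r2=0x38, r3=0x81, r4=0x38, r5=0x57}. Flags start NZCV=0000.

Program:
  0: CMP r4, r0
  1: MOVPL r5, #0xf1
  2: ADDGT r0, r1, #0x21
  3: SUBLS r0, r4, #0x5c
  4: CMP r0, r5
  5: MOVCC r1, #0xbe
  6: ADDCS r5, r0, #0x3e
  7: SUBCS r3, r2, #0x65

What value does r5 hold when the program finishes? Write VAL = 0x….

[0] flags=0000 → (cmp)
[1] flags=0000 PL?T → r5=0xf1
[2] flags=0000 GT?T → r0=0x67
[3] flags=0000 LS?T → r0=0xdc
[4] flags=1000 → (cmp)
[5] flags=1000 CC?T → r1=0xbe
[6] flags=1000 CS?F → skip
[7] flags=1000 CS?F → skip

VAL = 0xf1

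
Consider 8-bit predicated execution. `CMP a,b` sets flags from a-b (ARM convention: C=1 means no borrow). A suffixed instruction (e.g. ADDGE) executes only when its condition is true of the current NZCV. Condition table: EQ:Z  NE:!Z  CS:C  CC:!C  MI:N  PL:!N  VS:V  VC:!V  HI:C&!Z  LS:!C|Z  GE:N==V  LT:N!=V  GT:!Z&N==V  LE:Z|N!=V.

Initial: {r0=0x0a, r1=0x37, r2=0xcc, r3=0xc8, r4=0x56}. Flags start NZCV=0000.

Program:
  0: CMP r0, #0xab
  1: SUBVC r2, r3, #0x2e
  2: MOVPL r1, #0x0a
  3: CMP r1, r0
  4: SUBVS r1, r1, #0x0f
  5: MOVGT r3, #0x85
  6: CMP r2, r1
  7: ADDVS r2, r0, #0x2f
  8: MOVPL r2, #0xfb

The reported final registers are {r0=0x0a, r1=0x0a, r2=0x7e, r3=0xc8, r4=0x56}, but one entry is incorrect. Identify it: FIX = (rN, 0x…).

FIX = (r2, 0x9a)

[0] flags=0000 → (cmp)
[1] flags=0000 VC?T → r2=0x9a
[2] flags=0000 PL?T → r1=0x0a
[3] flags=0110 → (cmp)
[4] flags=0110 VS?F → skip
[5] flags=0110 GT?F → skip
[6] flags=1010 → (cmp)
[7] flags=1010 VS?F → skip
[8] flags=1010 PL?F → skip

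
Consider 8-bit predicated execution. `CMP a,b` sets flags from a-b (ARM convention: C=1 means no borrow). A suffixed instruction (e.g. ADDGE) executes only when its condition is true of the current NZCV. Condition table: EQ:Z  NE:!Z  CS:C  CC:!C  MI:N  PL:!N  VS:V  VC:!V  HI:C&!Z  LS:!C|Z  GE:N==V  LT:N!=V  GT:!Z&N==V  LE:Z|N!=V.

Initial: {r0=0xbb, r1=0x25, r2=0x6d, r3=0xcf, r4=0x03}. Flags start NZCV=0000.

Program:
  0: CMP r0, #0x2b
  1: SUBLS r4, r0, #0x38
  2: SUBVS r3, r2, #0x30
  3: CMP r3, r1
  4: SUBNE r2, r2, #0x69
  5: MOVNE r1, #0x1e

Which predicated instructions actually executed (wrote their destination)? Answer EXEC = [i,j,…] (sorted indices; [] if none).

0: ✓ CMP  NZCV=1010
1: · SUBLS
2: · SUBVS
3: ✓ CMP  NZCV=1010
4: ✓ SUBNE  r2←0x04
5: ✓ MOVNE  r1←0x1e

EXEC = [4,5]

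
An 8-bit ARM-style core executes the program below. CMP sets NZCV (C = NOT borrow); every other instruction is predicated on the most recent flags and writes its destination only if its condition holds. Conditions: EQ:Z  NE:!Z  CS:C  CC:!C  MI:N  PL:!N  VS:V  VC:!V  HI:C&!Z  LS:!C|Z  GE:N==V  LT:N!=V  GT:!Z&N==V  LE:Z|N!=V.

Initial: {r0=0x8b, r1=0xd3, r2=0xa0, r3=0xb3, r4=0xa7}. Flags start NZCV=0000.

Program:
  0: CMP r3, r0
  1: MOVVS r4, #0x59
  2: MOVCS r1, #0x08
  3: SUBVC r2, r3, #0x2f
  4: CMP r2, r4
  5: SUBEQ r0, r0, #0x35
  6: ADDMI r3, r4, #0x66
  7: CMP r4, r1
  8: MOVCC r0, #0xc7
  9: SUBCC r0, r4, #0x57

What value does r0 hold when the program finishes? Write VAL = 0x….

[0] flags=0010 → (cmp)
[1] flags=0010 VS?F → skip
[2] flags=0010 CS?T → r1=0x08
[3] flags=0010 VC?T → r2=0x84
[4] flags=1000 → (cmp)
[5] flags=1000 EQ?F → skip
[6] flags=1000 MI?T → r3=0x0d
[7] flags=1010 → (cmp)
[8] flags=1010 CC?F → skip
[9] flags=1010 CC?F → skip

VAL = 0x8b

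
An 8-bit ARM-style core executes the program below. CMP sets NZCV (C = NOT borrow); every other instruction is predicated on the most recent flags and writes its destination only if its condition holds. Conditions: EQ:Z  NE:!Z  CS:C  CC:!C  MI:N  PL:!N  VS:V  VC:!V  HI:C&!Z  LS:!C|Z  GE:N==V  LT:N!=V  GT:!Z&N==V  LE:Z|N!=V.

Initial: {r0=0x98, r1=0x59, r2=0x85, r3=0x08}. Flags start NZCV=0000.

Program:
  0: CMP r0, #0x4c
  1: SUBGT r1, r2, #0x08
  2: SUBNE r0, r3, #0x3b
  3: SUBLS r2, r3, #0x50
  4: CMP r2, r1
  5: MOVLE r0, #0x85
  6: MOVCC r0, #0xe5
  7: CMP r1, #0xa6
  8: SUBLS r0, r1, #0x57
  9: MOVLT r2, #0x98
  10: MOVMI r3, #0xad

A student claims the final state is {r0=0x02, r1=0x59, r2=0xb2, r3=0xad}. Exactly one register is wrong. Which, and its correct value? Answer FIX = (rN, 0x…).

FIX = (r2, 0x85)

[0] flags=0011 → (cmp)
[1] flags=0011 GT?F → skip
[2] flags=0011 NE?T → r0=0xcd
[3] flags=0011 LS?F → skip
[4] flags=0011 → (cmp)
[5] flags=0011 LE?T → r0=0x85
[6] flags=0011 CC?F → skip
[7] flags=1001 → (cmp)
[8] flags=1001 LS?T → r0=0x02
[9] flags=1001 LT?F → skip
[10] flags=1001 MI?T → r3=0xad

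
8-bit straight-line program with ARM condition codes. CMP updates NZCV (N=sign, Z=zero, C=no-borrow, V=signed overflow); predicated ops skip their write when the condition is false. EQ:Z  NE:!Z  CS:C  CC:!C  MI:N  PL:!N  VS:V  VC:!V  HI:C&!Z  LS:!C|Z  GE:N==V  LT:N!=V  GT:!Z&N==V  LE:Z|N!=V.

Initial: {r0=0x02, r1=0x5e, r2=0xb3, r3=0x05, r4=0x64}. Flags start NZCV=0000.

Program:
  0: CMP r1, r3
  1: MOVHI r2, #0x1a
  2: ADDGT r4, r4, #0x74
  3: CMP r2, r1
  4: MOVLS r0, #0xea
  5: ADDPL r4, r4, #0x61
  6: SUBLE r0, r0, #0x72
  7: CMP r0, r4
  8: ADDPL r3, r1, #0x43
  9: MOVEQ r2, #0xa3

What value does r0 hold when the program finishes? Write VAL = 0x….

0: ✓ CMP  NZCV=0010
1: ✓ MOVHI  r2←0x1a
2: ✓ ADDGT  r4←0xd8
3: ✓ CMP  NZCV=1000
4: ✓ MOVLS  r0←0xea
5: · ADDPL
6: ✓ SUBLE  r0←0x78
7: ✓ CMP  NZCV=1001
8: · ADDPL
9: · MOVEQ

VAL = 0x78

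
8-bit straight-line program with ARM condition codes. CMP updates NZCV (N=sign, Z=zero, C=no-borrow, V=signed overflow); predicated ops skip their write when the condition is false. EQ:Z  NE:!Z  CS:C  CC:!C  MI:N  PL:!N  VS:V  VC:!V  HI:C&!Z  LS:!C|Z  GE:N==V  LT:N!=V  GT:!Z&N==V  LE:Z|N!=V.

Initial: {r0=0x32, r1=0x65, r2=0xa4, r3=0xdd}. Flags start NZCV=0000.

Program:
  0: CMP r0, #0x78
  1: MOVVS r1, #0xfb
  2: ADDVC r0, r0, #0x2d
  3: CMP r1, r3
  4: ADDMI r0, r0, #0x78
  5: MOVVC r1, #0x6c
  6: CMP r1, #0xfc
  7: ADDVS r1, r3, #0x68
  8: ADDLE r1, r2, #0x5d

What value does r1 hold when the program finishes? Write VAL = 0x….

[0] flags=1000 → (cmp)
[1] flags=1000 VS?F → skip
[2] flags=1000 VC?T → r0=0x5f
[3] flags=1001 → (cmp)
[4] flags=1001 MI?T → r0=0xd7
[5] flags=1001 VC?F → skip
[6] flags=0000 → (cmp)
[7] flags=0000 VS?F → skip
[8] flags=0000 LE?F → skip

VAL = 0x65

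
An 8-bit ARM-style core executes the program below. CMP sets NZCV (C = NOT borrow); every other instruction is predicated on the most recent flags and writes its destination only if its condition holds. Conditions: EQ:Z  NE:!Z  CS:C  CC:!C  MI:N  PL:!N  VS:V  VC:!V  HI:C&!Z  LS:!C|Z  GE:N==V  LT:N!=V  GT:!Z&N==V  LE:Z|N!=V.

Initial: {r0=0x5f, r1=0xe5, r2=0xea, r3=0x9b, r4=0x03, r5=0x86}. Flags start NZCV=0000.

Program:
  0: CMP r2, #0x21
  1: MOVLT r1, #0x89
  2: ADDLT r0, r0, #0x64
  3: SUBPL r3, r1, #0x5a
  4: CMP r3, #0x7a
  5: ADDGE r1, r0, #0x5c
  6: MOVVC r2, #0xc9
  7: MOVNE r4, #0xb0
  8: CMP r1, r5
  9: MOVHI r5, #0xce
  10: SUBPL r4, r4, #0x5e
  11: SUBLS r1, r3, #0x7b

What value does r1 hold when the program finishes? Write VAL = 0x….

VAL = 0x89

0: ✓ CMP  NZCV=1010
1: ✓ MOVLT  r1←0x89
2: ✓ ADDLT  r0←0xc3
3: · SUBPL
4: ✓ CMP  NZCV=0011
5: · ADDGE
6: · MOVVC
7: ✓ MOVNE  r4←0xb0
8: ✓ CMP  NZCV=0010
9: ✓ MOVHI  r5←0xce
10: ✓ SUBPL  r4←0x52
11: · SUBLS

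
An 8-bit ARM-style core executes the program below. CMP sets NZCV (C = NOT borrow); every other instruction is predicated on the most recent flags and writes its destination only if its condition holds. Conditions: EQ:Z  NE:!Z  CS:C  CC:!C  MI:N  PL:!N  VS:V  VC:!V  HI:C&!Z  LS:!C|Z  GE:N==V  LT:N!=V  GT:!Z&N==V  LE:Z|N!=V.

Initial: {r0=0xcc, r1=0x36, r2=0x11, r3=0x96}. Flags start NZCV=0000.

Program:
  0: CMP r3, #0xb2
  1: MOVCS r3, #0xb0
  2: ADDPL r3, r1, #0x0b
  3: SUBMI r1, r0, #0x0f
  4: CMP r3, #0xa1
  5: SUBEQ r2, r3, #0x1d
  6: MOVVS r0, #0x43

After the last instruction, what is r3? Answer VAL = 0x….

0: ✓ CMP  NZCV=1000
1: · MOVCS
2: · ADDPL
3: ✓ SUBMI  r1←0xbd
4: ✓ CMP  NZCV=1000
5: · SUBEQ
6: · MOVVS

VAL = 0x96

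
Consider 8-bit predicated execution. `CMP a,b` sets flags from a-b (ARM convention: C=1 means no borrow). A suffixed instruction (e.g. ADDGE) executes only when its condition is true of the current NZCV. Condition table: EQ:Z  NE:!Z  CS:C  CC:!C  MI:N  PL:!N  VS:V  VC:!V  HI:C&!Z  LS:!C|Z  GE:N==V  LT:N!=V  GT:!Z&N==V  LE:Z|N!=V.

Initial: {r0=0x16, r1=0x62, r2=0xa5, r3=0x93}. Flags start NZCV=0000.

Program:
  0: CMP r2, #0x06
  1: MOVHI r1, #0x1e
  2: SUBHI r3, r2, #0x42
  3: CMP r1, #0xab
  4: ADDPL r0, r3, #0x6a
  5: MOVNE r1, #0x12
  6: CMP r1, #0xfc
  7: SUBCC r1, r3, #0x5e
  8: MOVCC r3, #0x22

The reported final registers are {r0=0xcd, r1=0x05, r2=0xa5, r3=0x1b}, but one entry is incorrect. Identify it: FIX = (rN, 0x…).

[0] flags=1010 → (cmp)
[1] flags=1010 HI?T → r1=0x1e
[2] flags=1010 HI?T → r3=0x63
[3] flags=0000 → (cmp)
[4] flags=0000 PL?T → r0=0xcd
[5] flags=0000 NE?T → r1=0x12
[6] flags=0000 → (cmp)
[7] flags=0000 CC?T → r1=0x05
[8] flags=0000 CC?T → r3=0x22

FIX = (r3, 0x22)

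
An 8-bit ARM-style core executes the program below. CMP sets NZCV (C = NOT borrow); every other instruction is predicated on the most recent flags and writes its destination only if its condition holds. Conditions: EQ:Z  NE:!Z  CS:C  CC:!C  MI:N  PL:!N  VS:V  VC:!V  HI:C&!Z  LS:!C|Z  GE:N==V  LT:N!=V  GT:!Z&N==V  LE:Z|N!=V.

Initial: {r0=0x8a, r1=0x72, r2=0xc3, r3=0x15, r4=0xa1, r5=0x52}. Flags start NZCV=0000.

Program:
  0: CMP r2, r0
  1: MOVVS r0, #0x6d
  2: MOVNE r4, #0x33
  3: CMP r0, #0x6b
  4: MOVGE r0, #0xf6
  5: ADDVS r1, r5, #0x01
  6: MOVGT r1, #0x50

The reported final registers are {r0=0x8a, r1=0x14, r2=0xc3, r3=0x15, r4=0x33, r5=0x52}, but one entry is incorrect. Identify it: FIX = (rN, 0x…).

FIX = (r1, 0x53)

[0] flags=0010 → (cmp)
[1] flags=0010 VS?F → skip
[2] flags=0010 NE?T → r4=0x33
[3] flags=0011 → (cmp)
[4] flags=0011 GE?F → skip
[5] flags=0011 VS?T → r1=0x53
[6] flags=0011 GT?F → skip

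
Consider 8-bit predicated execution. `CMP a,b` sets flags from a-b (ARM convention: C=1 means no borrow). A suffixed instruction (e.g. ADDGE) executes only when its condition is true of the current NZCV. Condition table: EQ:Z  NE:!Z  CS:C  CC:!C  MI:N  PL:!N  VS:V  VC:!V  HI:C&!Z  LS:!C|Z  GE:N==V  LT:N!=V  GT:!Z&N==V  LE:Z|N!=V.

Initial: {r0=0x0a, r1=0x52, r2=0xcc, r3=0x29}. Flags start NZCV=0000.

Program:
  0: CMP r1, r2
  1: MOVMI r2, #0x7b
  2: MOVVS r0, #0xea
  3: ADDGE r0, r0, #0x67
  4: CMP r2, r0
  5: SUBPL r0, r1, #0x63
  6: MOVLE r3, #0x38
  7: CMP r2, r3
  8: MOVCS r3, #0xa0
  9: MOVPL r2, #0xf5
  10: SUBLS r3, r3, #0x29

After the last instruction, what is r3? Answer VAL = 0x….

[0] flags=1001 → (cmp)
[1] flags=1001 MI?T → r2=0x7b
[2] flags=1001 VS?T → r0=0xea
[3] flags=1001 GE?T → r0=0x51
[4] flags=0010 → (cmp)
[5] flags=0010 PL?T → r0=0xef
[6] flags=0010 LE?F → skip
[7] flags=0010 → (cmp)
[8] flags=0010 CS?T → r3=0xa0
[9] flags=0010 PL?T → r2=0xf5
[10] flags=0010 LS?F → skip

VAL = 0xa0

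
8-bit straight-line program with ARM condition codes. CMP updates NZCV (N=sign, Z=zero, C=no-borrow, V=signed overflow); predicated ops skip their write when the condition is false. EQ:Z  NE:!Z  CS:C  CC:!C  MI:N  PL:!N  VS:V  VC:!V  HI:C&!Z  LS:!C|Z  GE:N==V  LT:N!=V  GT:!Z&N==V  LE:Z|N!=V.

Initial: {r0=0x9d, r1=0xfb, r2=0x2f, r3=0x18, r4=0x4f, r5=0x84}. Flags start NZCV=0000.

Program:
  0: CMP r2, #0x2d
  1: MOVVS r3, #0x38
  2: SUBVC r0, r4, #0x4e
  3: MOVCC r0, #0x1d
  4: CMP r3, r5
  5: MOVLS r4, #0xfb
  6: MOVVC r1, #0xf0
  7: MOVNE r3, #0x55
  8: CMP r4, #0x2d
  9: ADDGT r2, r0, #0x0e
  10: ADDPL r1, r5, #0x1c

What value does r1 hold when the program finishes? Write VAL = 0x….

VAL = 0xfb

0: ✓ CMP  NZCV=0010
1: · MOVVS
2: ✓ SUBVC  r0←0x01
3: · MOVCC
4: ✓ CMP  NZCV=1001
5: ✓ MOVLS  r4←0xfb
6: · MOVVC
7: ✓ MOVNE  r3←0x55
8: ✓ CMP  NZCV=1010
9: · ADDGT
10: · ADDPL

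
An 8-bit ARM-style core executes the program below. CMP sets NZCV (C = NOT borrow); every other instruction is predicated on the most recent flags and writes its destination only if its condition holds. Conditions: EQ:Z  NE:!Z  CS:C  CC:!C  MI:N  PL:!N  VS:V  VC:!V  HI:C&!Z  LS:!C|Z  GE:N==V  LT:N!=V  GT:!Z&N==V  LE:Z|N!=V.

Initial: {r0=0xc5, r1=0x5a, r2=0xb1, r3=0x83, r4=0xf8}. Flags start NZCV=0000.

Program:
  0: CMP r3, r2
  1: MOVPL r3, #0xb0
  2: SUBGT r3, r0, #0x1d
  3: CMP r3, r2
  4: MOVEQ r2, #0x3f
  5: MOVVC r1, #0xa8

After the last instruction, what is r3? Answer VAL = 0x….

VAL = 0x83

0: ✓ CMP  NZCV=1000
1: · MOVPL
2: · SUBGT
3: ✓ CMP  NZCV=1000
4: · MOVEQ
5: ✓ MOVVC  r1←0xa8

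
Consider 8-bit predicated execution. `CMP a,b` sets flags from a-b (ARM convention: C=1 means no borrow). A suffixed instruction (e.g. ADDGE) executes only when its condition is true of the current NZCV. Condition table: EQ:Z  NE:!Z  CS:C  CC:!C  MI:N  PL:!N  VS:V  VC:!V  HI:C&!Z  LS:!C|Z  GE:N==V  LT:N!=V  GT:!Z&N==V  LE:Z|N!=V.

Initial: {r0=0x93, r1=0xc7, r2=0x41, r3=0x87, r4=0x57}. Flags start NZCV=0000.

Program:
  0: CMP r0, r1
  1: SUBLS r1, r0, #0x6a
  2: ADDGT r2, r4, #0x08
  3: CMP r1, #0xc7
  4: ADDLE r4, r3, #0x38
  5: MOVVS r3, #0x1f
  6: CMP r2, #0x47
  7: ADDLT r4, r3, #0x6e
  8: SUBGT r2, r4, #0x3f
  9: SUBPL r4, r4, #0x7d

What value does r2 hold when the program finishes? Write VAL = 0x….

VAL = 0x41

0: ✓ CMP  NZCV=1000
1: ✓ SUBLS  r1←0x29
2: · ADDGT
3: ✓ CMP  NZCV=0000
4: · ADDLE
5: · MOVVS
6: ✓ CMP  NZCV=1000
7: ✓ ADDLT  r4←0xf5
8: · SUBGT
9: · SUBPL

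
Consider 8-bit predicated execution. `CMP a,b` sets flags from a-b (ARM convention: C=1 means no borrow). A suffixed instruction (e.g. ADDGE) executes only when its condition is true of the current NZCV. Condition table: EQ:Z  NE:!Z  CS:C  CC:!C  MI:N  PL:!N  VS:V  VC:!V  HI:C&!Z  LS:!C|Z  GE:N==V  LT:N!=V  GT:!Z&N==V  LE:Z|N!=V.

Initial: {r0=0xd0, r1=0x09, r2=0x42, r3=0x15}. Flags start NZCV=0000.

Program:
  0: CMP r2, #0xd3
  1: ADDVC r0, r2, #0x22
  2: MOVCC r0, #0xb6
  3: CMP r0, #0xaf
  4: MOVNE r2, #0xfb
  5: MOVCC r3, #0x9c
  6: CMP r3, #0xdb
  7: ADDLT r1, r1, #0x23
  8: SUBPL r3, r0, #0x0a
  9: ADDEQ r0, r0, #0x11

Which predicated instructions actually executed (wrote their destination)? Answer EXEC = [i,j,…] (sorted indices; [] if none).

EXEC = [1,2,4,8]

[0] flags=0000 → (cmp)
[1] flags=0000 VC?T → r0=0x64
[2] flags=0000 CC?T → r0=0xb6
[3] flags=0010 → (cmp)
[4] flags=0010 NE?T → r2=0xfb
[5] flags=0010 CC?F → skip
[6] flags=0000 → (cmp)
[7] flags=0000 LT?F → skip
[8] flags=0000 PL?T → r3=0xac
[9] flags=0000 EQ?F → skip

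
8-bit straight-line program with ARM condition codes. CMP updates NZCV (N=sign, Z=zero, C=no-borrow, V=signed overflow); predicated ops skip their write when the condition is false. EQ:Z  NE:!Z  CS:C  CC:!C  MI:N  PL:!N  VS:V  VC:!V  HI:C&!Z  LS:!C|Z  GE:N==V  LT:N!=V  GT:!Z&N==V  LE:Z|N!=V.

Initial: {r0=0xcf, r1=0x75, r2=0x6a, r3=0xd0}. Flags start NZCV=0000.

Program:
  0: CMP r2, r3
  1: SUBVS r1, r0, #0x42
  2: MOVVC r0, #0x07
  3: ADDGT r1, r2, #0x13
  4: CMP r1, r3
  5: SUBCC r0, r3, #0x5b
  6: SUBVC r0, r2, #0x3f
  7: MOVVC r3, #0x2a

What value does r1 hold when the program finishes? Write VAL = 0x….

VAL = 0x7d

[0] flags=1001 → (cmp)
[1] flags=1001 VS?T → r1=0x8d
[2] flags=1001 VC?F → skip
[3] flags=1001 GT?T → r1=0x7d
[4] flags=1001 → (cmp)
[5] flags=1001 CC?T → r0=0x75
[6] flags=1001 VC?F → skip
[7] flags=1001 VC?F → skip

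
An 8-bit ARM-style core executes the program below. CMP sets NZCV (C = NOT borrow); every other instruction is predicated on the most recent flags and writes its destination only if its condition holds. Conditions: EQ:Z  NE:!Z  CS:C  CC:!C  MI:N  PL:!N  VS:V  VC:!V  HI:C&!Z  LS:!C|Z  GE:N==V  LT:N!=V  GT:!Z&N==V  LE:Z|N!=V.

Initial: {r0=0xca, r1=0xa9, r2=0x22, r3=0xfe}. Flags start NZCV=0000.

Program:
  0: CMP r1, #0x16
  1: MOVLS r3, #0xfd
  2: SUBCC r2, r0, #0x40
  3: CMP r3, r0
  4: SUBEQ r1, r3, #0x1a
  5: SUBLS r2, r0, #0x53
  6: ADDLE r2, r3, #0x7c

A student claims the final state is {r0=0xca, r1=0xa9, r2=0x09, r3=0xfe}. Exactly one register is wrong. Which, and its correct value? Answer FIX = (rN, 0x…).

FIX = (r2, 0x22)

[0] flags=1010 → (cmp)
[1] flags=1010 LS?F → skip
[2] flags=1010 CC?F → skip
[3] flags=0010 → (cmp)
[4] flags=0010 EQ?F → skip
[5] flags=0010 LS?F → skip
[6] flags=0010 LE?F → skip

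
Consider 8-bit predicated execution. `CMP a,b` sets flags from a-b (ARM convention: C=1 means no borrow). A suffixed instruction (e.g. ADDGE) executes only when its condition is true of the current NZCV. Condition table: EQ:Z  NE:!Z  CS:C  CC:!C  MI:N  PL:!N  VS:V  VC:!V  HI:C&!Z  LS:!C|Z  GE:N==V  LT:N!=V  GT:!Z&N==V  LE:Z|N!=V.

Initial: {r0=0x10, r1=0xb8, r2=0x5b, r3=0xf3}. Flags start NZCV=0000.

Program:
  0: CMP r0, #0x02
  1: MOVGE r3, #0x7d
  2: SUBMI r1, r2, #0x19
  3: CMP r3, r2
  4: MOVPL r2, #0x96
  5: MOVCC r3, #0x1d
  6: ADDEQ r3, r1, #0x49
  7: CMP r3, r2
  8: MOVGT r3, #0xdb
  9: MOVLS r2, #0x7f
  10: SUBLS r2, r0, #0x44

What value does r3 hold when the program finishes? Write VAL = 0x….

VAL = 0xdb

[0] flags=0010 → (cmp)
[1] flags=0010 GE?T → r3=0x7d
[2] flags=0010 MI?F → skip
[3] flags=0010 → (cmp)
[4] flags=0010 PL?T → r2=0x96
[5] flags=0010 CC?F → skip
[6] flags=0010 EQ?F → skip
[7] flags=1001 → (cmp)
[8] flags=1001 GT?T → r3=0xdb
[9] flags=1001 LS?T → r2=0x7f
[10] flags=1001 LS?T → r2=0xcc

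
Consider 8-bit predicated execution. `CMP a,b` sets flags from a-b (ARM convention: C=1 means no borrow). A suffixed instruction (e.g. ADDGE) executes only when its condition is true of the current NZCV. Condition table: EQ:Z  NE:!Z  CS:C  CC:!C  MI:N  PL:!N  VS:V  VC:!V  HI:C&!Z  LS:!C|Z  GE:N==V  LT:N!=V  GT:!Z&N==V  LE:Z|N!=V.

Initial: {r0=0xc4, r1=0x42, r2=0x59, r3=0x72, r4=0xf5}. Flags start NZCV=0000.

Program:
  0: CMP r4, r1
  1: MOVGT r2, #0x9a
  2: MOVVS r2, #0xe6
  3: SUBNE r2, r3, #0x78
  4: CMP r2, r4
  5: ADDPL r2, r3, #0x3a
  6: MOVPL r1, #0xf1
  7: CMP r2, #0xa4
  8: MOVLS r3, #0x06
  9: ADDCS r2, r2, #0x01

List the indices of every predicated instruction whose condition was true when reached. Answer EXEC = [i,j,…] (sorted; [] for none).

[0] flags=1010 → (cmp)
[1] flags=1010 GT?F → skip
[2] flags=1010 VS?F → skip
[3] flags=1010 NE?T → r2=0xfa
[4] flags=0010 → (cmp)
[5] flags=0010 PL?T → r2=0xac
[6] flags=0010 PL?T → r1=0xf1
[7] flags=0010 → (cmp)
[8] flags=0010 LS?F → skip
[9] flags=0010 CS?T → r2=0xad

EXEC = [3,5,6,9]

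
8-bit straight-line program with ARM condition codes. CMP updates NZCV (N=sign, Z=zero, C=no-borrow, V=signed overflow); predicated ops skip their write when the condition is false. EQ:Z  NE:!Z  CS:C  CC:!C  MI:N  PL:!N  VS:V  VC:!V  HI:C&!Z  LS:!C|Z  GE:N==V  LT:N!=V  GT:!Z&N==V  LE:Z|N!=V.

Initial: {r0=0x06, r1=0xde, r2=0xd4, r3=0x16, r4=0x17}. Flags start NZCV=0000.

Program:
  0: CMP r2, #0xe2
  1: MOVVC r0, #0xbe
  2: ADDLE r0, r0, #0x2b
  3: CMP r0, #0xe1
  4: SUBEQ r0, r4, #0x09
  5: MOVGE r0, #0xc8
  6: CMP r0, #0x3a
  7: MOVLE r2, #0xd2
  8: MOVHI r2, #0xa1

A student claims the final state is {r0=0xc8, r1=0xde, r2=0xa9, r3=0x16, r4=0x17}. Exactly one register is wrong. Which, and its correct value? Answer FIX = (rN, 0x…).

FIX = (r2, 0xa1)

[0] flags=1000 → (cmp)
[1] flags=1000 VC?T → r0=0xbe
[2] flags=1000 LE?T → r0=0xe9
[3] flags=0010 → (cmp)
[4] flags=0010 EQ?F → skip
[5] flags=0010 GE?T → r0=0xc8
[6] flags=1010 → (cmp)
[7] flags=1010 LE?T → r2=0xd2
[8] flags=1010 HI?T → r2=0xa1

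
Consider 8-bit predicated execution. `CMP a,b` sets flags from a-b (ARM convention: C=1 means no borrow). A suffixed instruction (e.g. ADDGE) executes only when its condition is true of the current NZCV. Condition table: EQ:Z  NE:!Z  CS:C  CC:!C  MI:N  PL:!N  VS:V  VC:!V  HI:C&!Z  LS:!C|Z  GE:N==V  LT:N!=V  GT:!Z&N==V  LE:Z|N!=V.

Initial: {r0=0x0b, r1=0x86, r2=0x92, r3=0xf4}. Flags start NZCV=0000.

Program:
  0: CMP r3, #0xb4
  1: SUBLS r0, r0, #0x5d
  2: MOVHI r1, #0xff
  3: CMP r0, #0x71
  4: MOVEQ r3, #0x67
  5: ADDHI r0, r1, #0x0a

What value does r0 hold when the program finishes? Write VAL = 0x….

0: ✓ CMP  NZCV=0010
1: · SUBLS
2: ✓ MOVHI  r1←0xff
3: ✓ CMP  NZCV=1000
4: · MOVEQ
5: · ADDHI

VAL = 0x0b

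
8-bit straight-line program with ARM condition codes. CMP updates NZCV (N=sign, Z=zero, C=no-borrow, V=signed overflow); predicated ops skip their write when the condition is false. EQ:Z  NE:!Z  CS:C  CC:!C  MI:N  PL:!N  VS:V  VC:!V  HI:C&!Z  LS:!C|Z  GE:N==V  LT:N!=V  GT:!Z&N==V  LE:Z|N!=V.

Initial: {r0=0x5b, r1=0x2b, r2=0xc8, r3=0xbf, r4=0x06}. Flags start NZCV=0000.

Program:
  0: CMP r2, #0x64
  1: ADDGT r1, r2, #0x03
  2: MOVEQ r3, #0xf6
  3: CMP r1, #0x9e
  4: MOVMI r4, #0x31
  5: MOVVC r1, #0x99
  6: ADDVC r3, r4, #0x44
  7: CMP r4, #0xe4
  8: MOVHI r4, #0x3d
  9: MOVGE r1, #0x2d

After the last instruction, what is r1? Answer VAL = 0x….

VAL = 0x2d

[0] flags=0011 → (cmp)
[1] flags=0011 GT?F → skip
[2] flags=0011 EQ?F → skip
[3] flags=1001 → (cmp)
[4] flags=1001 MI?T → r4=0x31
[5] flags=1001 VC?F → skip
[6] flags=1001 VC?F → skip
[7] flags=0000 → (cmp)
[8] flags=0000 HI?F → skip
[9] flags=0000 GE?T → r1=0x2d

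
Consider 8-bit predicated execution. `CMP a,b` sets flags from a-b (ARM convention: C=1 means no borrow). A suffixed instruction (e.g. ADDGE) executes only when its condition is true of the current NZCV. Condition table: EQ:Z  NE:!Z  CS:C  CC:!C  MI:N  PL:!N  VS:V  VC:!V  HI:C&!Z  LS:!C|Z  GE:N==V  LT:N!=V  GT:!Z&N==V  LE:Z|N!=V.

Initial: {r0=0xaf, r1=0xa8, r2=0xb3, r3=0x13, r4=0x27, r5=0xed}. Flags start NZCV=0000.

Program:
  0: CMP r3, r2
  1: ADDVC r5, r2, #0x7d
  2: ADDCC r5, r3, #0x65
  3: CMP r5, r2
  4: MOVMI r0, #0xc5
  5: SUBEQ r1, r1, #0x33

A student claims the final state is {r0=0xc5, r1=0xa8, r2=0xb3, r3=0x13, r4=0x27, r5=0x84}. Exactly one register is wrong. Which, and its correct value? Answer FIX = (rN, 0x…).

0: ✓ CMP  NZCV=0000
1: ✓ ADDVC  r5←0x30
2: ✓ ADDCC  r5←0x78
3: ✓ CMP  NZCV=1001
4: ✓ MOVMI  r0←0xc5
5: · SUBEQ

FIX = (r5, 0x78)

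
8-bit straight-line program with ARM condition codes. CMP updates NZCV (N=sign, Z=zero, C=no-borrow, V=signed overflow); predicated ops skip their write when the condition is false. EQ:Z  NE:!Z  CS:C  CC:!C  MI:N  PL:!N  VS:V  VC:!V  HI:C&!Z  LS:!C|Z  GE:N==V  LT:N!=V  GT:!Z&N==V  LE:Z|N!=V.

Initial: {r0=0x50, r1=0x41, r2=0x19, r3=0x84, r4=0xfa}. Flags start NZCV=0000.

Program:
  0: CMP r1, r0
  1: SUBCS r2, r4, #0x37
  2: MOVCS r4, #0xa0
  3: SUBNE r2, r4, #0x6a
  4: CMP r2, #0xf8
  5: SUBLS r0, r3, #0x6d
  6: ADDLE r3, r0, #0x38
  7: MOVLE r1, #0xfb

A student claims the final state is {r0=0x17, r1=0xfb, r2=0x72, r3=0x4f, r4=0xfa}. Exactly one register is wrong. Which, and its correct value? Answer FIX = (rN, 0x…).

FIX = (r2, 0x90)

[0] flags=1000 → (cmp)
[1] flags=1000 CS?F → skip
[2] flags=1000 CS?F → skip
[3] flags=1000 NE?T → r2=0x90
[4] flags=1000 → (cmp)
[5] flags=1000 LS?T → r0=0x17
[6] flags=1000 LE?T → r3=0x4f
[7] flags=1000 LE?T → r1=0xfb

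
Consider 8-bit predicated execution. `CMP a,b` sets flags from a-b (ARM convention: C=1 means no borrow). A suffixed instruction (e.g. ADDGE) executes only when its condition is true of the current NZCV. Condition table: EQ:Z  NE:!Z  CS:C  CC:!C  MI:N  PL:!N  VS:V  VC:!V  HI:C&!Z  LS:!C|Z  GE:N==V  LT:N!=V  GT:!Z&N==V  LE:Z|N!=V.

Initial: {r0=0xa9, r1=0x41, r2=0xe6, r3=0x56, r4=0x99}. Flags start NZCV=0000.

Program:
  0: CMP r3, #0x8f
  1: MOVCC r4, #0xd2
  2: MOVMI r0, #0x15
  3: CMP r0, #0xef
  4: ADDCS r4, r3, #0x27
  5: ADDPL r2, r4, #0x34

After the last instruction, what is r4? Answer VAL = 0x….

VAL = 0xd2

0: ✓ CMP  NZCV=1001
1: ✓ MOVCC  r4←0xd2
2: ✓ MOVMI  r0←0x15
3: ✓ CMP  NZCV=0000
4: · ADDCS
5: ✓ ADDPL  r2←0x06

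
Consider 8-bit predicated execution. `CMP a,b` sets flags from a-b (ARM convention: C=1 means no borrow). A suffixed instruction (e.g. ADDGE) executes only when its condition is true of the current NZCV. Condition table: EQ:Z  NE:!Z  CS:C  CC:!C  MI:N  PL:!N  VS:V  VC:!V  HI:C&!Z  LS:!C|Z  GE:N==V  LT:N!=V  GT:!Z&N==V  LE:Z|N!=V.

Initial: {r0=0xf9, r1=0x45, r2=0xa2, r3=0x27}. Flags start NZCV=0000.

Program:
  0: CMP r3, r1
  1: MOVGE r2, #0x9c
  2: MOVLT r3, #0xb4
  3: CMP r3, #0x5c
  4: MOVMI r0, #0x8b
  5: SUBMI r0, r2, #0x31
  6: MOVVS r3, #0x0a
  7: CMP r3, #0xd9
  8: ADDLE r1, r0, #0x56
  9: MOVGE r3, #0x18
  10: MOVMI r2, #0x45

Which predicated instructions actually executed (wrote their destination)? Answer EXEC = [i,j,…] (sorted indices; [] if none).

EXEC = [2,6,9]

0: ✓ CMP  NZCV=1000
1: · MOVGE
2: ✓ MOVLT  r3←0xb4
3: ✓ CMP  NZCV=0011
4: · MOVMI
5: · SUBMI
6: ✓ MOVVS  r3←0x0a
7: ✓ CMP  NZCV=0000
8: · ADDLE
9: ✓ MOVGE  r3←0x18
10: · MOVMI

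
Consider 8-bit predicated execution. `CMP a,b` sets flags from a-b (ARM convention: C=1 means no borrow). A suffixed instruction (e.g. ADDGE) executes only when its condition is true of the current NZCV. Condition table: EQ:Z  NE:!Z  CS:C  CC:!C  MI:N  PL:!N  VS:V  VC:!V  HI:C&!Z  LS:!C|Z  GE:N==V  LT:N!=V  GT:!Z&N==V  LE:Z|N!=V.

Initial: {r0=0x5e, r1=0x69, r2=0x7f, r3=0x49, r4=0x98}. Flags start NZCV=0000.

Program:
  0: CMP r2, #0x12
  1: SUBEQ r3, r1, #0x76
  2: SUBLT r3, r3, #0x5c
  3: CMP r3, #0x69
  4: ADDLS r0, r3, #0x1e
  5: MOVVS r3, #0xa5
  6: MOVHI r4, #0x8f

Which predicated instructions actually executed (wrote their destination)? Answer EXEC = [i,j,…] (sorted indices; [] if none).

EXEC = [4]

[0] flags=0010 → (cmp)
[1] flags=0010 EQ?F → skip
[2] flags=0010 LT?F → skip
[3] flags=1000 → (cmp)
[4] flags=1000 LS?T → r0=0x67
[5] flags=1000 VS?F → skip
[6] flags=1000 HI?F → skip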